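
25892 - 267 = 25625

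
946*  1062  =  1004652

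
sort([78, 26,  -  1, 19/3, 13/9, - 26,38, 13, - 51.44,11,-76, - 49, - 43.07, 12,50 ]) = [  -  76, - 51.44, - 49, - 43.07, - 26, - 1, 13/9,19/3, 11, 12, 13,26, 38, 50,78]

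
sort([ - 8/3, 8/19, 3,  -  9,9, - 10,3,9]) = [ - 10, - 9, - 8/3, 8/19, 3 , 3, 9, 9]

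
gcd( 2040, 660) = 60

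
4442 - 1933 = 2509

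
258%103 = 52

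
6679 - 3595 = 3084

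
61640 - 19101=42539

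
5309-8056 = -2747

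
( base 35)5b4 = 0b1100101110010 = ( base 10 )6514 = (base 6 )50054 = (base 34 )5LK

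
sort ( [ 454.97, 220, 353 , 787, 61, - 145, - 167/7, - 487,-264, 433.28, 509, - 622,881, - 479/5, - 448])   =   [ - 622, - 487, - 448, - 264, - 145, - 479/5,  -  167/7,61,220, 353, 433.28, 454.97, 509,787, 881 ] 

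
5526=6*921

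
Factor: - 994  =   - 2^1*7^1 * 71^1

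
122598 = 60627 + 61971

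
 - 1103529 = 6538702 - 7642231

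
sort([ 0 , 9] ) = [ 0, 9] 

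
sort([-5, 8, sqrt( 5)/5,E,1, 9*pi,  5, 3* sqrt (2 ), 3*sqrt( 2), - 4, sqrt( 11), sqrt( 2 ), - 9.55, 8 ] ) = [ -9.55, - 5, - 4 , sqrt( 5)/5, 1,sqrt(  2 ), E, sqrt(11), 3*sqrt(2),3*sqrt( 2), 5 , 8,8,  9*pi ] 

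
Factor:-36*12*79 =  - 2^4 *3^3*79^1 = -34128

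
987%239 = 31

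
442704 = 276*1604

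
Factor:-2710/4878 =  - 5/9 =- 3^(-2 )*5^1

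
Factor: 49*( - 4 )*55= -10780 = - 2^2 * 5^1*7^2*11^1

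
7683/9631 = 7683/9631 = 0.80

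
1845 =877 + 968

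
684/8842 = 342/4421 = 0.08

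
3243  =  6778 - 3535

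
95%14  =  11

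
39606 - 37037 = 2569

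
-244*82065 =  - 20023860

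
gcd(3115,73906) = 7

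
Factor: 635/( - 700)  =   - 2^( - 2 )*5^(  -  1 )*7^( - 1 )* 127^1  =  - 127/140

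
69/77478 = 23/25826 = 0.00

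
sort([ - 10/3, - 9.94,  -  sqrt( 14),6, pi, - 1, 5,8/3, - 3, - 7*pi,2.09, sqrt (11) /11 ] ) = [ - 7 * pi, -9.94, - sqrt( 14), - 10/3, - 3,  -  1,sqrt( 11 ) /11, 2.09,8/3  ,  pi,5,6 ] 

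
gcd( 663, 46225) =1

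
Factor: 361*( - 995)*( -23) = 8261485 = 5^1 * 19^2*23^1*199^1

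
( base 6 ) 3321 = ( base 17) 2B4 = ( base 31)OP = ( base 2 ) 1100000001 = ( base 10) 769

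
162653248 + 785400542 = 948053790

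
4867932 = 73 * 66684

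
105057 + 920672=1025729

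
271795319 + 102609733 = 374405052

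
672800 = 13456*50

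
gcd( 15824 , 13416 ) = 344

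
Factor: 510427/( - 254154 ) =-2^( - 1)*3^(-1 )*197^1 * 2591^1*42359^ (-1)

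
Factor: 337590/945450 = 5^( - 1)*11^1*31^1*191^( - 1 ) =341/955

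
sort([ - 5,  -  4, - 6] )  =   [ - 6, - 5,-4 ]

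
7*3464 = 24248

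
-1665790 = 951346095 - 953011885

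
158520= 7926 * 20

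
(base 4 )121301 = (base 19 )4af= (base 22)38L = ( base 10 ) 1649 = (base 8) 3161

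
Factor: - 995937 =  - 3^1*31^1*10709^1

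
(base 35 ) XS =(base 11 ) 986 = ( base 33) 12S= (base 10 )1183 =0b10010011111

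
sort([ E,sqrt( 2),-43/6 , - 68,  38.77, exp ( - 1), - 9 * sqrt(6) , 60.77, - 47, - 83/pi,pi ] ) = [ - 68, - 47, - 83/pi, - 9 *sqrt(6),-43/6,exp( - 1 ),sqrt( 2), E , pi, 38.77,  60.77]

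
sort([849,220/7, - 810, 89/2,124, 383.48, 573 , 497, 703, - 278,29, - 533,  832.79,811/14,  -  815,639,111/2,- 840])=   [ - 840, - 815,- 810, - 533, - 278,29,220/7, 89/2,111/2,811/14,124,383.48, 497,573,639,  703,832.79  ,  849 ] 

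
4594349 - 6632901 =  - 2038552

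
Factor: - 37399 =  - 149^1*251^1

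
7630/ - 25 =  - 1526/5= - 305.20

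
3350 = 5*670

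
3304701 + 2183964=5488665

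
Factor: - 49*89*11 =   -  7^2*11^1*89^1 =- 47971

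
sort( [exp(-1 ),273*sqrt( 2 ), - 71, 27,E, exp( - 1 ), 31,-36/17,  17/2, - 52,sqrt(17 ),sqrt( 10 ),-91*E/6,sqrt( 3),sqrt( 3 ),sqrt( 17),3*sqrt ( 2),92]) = [ - 71, - 52,-91*E/6,-36/17, exp(-1 ), exp(-1 ), sqrt(3 ),sqrt(3),E,sqrt(10 ) , sqrt( 17 ),sqrt ( 17 ),3 * sqrt(2 ), 17/2 , 27,31,92,273*sqrt( 2 )] 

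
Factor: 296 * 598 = 2^4 * 13^1*23^1 * 37^1=177008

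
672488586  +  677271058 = 1349759644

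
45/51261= 15/17087=0.00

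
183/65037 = 61/21679 = 0.00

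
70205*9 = 631845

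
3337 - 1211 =2126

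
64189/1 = 64189 = 64189.00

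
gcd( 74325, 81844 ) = 1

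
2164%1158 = 1006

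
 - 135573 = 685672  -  821245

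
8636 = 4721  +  3915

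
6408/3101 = 2 + 206/3101 = 2.07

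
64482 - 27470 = 37012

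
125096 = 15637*8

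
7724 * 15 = 115860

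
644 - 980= - 336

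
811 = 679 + 132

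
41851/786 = 41851/786 = 53.25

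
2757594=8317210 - 5559616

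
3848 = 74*52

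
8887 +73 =8960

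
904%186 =160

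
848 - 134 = 714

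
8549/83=103 = 103.00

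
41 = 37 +4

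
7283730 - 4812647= 2471083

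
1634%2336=1634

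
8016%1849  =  620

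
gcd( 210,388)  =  2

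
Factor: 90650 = 2^1 *5^2*7^2*37^1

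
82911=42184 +40727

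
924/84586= 462/42293 = 0.01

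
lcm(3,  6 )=6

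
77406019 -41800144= 35605875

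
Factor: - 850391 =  - 17^1*50023^1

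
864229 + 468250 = 1332479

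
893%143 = 35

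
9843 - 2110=7733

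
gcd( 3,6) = 3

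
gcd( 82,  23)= 1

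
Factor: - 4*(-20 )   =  80 = 2^4*5^1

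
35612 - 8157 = 27455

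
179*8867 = 1587193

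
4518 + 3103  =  7621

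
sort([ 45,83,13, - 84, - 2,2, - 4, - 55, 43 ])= [ - 84, - 55,-4,-2, 2, 13,43, 45, 83]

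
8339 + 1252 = 9591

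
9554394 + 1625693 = 11180087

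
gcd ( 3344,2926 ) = 418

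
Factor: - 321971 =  - 13^1*24767^1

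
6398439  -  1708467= 4689972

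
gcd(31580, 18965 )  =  5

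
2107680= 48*43910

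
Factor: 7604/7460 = 5^( - 1 )*373^( - 1 )*1901^1 =1901/1865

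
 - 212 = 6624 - 6836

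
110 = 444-334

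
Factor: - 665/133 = -5  =  - 5^1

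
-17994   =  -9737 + - 8257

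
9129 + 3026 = 12155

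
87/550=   87/550 = 0.16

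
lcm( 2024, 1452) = 66792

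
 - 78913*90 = -7102170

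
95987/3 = 95987/3 =31995.67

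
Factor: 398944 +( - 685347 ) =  - 286403 = -13^1*22031^1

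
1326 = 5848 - 4522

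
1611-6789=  - 5178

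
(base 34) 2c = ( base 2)1010000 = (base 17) 4C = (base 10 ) 80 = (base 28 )2O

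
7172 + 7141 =14313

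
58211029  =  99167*587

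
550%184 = 182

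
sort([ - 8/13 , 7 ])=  [ - 8/13,7 ] 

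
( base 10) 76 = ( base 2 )1001100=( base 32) 2C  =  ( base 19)40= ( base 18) 44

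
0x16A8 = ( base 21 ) d34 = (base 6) 42504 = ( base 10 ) 5800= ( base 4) 1122220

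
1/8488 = 1/8488 = 0.00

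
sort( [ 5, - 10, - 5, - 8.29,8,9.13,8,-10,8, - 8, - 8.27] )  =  [- 10, - 10, -8.29,-8.27, - 8, - 5,5,8,8,  8, 9.13]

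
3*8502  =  25506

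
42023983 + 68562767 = 110586750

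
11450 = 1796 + 9654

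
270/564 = 45/94=0.48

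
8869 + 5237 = 14106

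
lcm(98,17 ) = 1666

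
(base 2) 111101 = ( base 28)25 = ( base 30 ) 21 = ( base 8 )75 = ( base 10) 61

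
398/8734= 199/4367 = 0.05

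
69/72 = 23/24 =0.96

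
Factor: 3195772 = 2^2*798943^1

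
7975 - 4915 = 3060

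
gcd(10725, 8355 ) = 15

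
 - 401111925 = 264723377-665835302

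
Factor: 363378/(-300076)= - 2^ ( - 1 )*3^1 * 7^(-2)*71^1*853^1*1531^( - 1)= - 181689/150038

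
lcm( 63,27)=189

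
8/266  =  4/133 = 0.03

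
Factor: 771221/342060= 2^(-2)*3^( - 1) * 5^( - 1 )*11^1*5701^(  -  1)*70111^1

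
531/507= 1 + 8/169=1.05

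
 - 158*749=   -  118342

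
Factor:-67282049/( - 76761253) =1583^( - 1) * 48491^( - 1)*67282049^1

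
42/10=4 + 1/5= 4.20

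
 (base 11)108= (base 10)129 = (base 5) 1004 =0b10000001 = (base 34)3r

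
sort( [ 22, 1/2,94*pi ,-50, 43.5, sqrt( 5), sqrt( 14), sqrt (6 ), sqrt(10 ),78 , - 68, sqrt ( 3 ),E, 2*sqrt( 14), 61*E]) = [ - 68, - 50 , 1/2, sqrt ( 3),sqrt ( 5) , sqrt( 6 ) , E,sqrt (10), sqrt(14), 2*sqrt( 14),22,43.5,78, 61*E, 94*pi] 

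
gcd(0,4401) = 4401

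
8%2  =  0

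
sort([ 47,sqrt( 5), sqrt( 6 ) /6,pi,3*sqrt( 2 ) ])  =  [ sqrt (6 ) /6,sqrt( 5),pi, 3*sqrt(2), 47 ] 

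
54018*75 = 4051350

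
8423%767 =753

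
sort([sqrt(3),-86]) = [- 86,sqrt(3 ) ] 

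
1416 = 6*236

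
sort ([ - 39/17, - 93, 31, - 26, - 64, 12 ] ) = [ - 93,  -  64, - 26, - 39/17,12,31 ] 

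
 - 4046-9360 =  - 13406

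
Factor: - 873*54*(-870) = 2^2*3^6*5^1 * 29^1*97^1 = 41013540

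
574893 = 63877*9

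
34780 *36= 1252080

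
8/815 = 8/815 =0.01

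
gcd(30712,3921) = 1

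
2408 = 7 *344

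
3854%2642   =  1212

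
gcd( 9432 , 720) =72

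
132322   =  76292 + 56030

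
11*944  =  10384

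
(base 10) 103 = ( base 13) 7c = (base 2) 1100111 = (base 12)87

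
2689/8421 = 2689/8421 = 0.32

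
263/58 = 4 + 31/58= 4.53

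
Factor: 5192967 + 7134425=2^5*7^1*11^1 * 5003^1 = 12327392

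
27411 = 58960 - 31549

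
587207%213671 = 159865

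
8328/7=8328/7= 1189.71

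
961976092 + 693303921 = 1655280013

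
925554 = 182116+743438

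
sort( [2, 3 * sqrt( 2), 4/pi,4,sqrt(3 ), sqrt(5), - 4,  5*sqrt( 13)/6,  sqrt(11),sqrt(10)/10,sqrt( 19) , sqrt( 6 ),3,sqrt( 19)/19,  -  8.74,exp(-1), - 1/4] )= [-8.74, - 4,  -  1/4 , sqrt( 19 )/19 , sqrt(10)/10,  exp ( - 1),4/pi, sqrt( 3), 2, sqrt(5 ),sqrt(6), 3,5*sqrt(13)/6,sqrt( 11),  4,3*sqrt ( 2 ),sqrt( 19)] 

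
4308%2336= 1972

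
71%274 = 71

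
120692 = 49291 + 71401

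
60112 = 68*884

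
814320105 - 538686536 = 275633569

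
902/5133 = 902/5133=0.18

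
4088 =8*511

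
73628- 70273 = 3355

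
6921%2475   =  1971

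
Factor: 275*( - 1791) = -3^2 *5^2*11^1*199^1 = -492525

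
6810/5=1362 = 1362.00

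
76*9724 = 739024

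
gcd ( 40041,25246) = 1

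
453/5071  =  453/5071 = 0.09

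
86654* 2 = 173308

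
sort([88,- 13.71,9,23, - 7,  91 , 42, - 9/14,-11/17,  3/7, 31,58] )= [-13.71,-7,  -  11/17,- 9/14,3/7, 9, 23,31,42,58,88,  91] 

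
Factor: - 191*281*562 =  - 2^1*191^1*281^2 =- 30163102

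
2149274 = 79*27206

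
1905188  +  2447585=4352773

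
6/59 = 6/59  =  0.10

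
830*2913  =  2417790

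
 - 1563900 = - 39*40100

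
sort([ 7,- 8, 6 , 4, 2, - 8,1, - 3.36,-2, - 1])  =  [ - 8, - 8, - 3.36, - 2,-1, 1,2 , 4,  6,7 ] 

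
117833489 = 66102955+51730534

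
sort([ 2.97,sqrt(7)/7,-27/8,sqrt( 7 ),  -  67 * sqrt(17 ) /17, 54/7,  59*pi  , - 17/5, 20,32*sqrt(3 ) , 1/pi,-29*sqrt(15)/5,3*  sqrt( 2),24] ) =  [ - 29*sqrt(15)/5, - 67*sqrt(17) /17, - 17/5, - 27/8,1/pi , sqrt (7)/7, sqrt(7), 2.97,3*sqrt(2),54/7, 20, 24,32*sqrt(3 ), 59*pi]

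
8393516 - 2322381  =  6071135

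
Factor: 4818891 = 3^1*7^1* 11^1* 23^1*907^1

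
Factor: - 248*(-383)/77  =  94984/77 = 2^3*7^( - 1)*11^( - 1) * 31^1*383^1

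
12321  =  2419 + 9902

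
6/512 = 3/256 = 0.01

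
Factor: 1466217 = 3^2*101^1*1613^1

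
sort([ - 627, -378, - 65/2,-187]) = [ - 627, - 378, - 187, - 65/2 ]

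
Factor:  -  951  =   - 3^1*317^1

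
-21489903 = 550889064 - 572378967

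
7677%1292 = 1217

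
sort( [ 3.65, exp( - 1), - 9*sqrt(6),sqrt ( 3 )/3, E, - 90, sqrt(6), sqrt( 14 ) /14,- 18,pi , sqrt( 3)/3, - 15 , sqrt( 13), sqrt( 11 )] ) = [ - 90, - 9 *sqrt( 6 ), - 18 , - 15 , sqrt(14) /14,exp( - 1 ), sqrt(3 ) /3,sqrt ( 3)/3, sqrt ( 6) , E, pi , sqrt (11 ),sqrt( 13), 3.65]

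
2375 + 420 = 2795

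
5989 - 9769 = -3780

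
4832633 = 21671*223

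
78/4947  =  26/1649  =  0.02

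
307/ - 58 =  - 6 + 41/58=-  5.29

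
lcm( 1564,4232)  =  71944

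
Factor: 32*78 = 2496 = 2^6*  3^1*13^1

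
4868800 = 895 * 5440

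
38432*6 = 230592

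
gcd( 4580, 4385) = 5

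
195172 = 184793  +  10379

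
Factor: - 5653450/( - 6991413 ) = 2^1*3^( -1)*5^2*13^(-1)*19^1*43^(-1)*379^( - 1 )*541^1 = 513950/635583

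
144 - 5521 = -5377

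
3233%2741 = 492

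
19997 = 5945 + 14052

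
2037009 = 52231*39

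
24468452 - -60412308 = 84880760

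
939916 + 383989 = 1323905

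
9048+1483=10531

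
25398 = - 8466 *( - 3)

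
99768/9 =33256/3 =11085.33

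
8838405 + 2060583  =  10898988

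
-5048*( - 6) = 30288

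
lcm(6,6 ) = 6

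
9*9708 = 87372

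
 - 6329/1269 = -5+16/1269 = -4.99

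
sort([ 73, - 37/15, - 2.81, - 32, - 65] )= [ - 65, - 32, - 2.81, - 37/15, 73 ]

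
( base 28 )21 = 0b111001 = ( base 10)57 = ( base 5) 212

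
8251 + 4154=12405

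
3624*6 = 21744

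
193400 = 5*38680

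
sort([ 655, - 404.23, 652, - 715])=[-715, - 404.23, 652,655]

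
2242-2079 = 163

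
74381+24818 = 99199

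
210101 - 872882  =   -662781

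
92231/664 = 138 + 599/664 = 138.90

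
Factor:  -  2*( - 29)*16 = 2^5*29^1 = 928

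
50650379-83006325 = -32355946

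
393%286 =107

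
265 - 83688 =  - 83423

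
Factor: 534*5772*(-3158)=-9733739184 = -2^4*3^2*13^1*37^1*89^1*1579^1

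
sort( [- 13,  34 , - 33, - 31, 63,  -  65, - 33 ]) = [ - 65,-33, - 33,-31,  -  13,34, 63]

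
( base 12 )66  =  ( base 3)2220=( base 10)78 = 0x4e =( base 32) 2e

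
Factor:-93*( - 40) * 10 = 2^4*3^1*5^2*31^1 = 37200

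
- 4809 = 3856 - 8665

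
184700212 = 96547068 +88153144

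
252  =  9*28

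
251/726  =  251/726 =0.35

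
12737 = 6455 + 6282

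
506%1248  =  506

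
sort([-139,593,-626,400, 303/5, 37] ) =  [-626, - 139,37, 303/5,400, 593]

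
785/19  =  785/19 = 41.32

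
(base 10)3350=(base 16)D16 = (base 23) 67f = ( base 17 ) ba1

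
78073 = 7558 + 70515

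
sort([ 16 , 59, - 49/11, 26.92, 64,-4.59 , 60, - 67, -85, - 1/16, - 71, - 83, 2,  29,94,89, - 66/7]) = [ - 85,-83,-71, - 67,- 66/7,  -  4.59,  -  49/11, - 1/16,2,  16,26.92,29, 59,60, 64,89 , 94]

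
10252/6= 5126/3 = 1708.67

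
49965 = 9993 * 5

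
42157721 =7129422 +35028299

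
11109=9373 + 1736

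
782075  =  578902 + 203173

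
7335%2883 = 1569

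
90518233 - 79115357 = 11402876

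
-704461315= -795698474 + 91237159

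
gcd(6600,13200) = 6600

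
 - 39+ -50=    - 89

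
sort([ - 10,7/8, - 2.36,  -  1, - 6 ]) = [ - 10, - 6, - 2.36, - 1,7/8]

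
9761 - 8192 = 1569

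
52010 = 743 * 70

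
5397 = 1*5397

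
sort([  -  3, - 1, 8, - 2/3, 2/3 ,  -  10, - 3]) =[ - 10,  -  3 , - 3, - 1, - 2/3, 2/3, 8 ]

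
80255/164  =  80255/164 = 489.36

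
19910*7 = 139370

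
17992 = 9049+8943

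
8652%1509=1107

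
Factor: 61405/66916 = 2^( - 2) * 5^1 * 12281^1*16729^(  -  1)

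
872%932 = 872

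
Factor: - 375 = - 3^1 *5^3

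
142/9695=142/9695 = 0.01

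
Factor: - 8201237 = -11^1*745567^1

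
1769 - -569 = 2338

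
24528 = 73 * 336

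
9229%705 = 64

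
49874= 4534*11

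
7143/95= 75 + 18/95 = 75.19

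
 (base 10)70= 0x46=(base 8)106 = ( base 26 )2I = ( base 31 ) 28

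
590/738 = 295/369 = 0.80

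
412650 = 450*917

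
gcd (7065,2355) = 2355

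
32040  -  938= 31102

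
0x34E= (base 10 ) 846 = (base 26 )16e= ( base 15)3B6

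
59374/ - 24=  - 29687/12 = - 2473.92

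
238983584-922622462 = - 683638878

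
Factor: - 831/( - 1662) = 2^( - 1)= 1/2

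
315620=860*367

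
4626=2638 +1988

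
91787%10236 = 9899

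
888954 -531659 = 357295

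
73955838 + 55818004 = 129773842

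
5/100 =1/20 = 0.05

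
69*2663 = 183747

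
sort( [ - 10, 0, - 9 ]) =[  -  10, - 9 , 0] 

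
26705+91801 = 118506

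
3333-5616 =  - 2283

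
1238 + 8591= 9829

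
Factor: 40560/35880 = 26/23=   2^1*13^1*23^( - 1 )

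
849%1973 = 849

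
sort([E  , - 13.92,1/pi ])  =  [ - 13.92, 1/pi , E ]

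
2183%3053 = 2183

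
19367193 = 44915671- 25548478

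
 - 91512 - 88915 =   -  180427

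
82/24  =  3+5/12  =  3.42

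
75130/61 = 1231 + 39/61=1231.64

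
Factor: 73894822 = 2^1*36947411^1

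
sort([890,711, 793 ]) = [ 711,793, 890 ] 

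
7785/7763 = 1 + 22/7763 = 1.00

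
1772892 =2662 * 666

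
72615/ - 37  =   -72615/37  =  - 1962.57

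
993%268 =189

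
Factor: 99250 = 2^1*5^3*397^1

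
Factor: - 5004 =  - 2^2*3^2*139^1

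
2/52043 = 2/52043 = 0.00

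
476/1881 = 476/1881 = 0.25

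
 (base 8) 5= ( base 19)5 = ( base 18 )5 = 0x5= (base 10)5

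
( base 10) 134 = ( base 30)4E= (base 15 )8E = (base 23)5j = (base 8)206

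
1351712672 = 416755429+934957243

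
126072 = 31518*4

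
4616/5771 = 4616/5771 = 0.80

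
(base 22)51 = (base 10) 111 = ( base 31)3I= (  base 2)1101111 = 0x6F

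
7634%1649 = 1038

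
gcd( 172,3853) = 1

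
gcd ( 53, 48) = 1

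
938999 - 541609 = 397390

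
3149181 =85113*37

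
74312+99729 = 174041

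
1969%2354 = 1969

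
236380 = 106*2230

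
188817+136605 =325422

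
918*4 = 3672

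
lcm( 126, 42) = 126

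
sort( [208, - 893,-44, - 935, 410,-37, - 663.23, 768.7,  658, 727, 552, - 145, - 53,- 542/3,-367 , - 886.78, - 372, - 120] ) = [-935, - 893, - 886.78, - 663.23 , - 372 , - 367,  -  542/3, - 145, - 120, - 53, - 44, - 37, 208, 410, 552 , 658,727, 768.7 ]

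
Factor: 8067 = 3^1*2689^1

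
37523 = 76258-38735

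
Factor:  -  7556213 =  - 7^1*23^1*46933^1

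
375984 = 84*4476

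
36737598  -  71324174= -34586576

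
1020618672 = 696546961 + 324071711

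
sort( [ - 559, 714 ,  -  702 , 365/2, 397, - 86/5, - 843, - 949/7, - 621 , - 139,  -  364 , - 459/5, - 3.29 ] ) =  [ - 843, -702, - 621, - 559 , -364, - 139, - 949/7, - 459/5, - 86/5, - 3.29, 365/2, 397,  714]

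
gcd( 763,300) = 1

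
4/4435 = 4/4435 =0.00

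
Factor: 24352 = 2^5*761^1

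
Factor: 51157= 51157^1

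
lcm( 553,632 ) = 4424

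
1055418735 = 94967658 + 960451077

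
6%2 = 0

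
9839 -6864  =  2975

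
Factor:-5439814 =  - 2^1 * 19^1*37^1*53^1*73^1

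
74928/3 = 24976 = 24976.00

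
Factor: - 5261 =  - 5261^1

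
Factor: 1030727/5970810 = 2^( - 1)*3^(  -  1)*5^( - 1)*17^1 * 29^( - 1)*6863^(-1 )*60631^1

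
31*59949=1858419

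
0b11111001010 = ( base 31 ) 22a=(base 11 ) 1553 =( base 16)7ca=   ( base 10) 1994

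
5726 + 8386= 14112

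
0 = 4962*0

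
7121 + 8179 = 15300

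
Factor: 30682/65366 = 23/49 =7^( - 2 ) * 23^1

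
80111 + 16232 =96343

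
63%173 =63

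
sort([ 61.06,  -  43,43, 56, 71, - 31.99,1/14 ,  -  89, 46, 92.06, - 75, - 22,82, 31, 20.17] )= [ - 89, - 75, - 43, - 31.99,  -  22,1/14, 20.17,31,43 , 46, 56,61.06,71, 82,92.06 ]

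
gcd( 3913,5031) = 559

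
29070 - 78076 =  - 49006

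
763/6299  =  763/6299 =0.12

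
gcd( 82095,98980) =5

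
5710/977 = 5 + 825/977= 5.84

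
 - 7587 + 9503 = 1916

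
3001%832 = 505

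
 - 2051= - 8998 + 6947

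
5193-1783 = 3410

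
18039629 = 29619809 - 11580180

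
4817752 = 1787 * 2696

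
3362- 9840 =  - 6478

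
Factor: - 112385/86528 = - 665/512 = - 2^(-9 ) * 5^1 * 7^1*19^1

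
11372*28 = 318416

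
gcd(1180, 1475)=295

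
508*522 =265176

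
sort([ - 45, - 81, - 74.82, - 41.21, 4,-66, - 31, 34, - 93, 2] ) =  [  -  93, - 81, - 74.82, -66, - 45, - 41.21, - 31, 2, 4 , 34]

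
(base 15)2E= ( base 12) 38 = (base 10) 44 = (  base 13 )35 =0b101100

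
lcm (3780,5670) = 11340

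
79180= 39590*2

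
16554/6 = 2759 = 2759.00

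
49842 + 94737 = 144579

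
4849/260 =373/20=18.65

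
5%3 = 2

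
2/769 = 2/769 = 0.00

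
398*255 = 101490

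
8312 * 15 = 124680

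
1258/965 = 1258/965 = 1.30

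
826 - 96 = 730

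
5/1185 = 1/237 = 0.00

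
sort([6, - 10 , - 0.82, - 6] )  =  [ - 10, - 6, - 0.82,6]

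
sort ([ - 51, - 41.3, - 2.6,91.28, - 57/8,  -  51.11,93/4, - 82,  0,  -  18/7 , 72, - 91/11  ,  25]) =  [ - 82, -51.11, - 51,-41.3,-91/11,-57/8, - 2.6 ,  -  18/7,0, 93/4,25,72,91.28]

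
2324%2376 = 2324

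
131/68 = 1 + 63/68 = 1.93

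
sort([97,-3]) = [ - 3, 97 ] 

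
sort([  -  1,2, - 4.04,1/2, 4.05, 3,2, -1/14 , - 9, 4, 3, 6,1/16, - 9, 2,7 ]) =[ - 9,  -  9,-4.04 ,-1, - 1/14, 1/16,1/2,2,2 , 2,3, 3,4,4.05,6, 7]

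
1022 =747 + 275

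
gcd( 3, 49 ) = 1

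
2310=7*330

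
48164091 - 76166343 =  - 28002252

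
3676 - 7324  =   - 3648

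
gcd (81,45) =9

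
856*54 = 46224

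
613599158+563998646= 1177597804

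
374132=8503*44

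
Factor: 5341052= 2^2*19^1*31^1*2267^1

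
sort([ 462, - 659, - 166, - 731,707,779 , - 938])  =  [ - 938,-731, - 659, - 166, 462  ,  707,779 ] 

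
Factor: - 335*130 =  - 2^1*5^2*13^1* 67^1 = -  43550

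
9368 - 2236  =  7132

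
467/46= 10 + 7/46 = 10.15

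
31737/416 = 76 + 121/416 = 76.29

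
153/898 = 153/898= 0.17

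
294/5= 58 + 4/5 = 58.80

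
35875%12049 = 11777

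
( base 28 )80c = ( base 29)7dk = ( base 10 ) 6284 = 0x188c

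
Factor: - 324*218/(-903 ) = 2^3*3^3*7^( - 1)*43^( - 1 )*109^1 = 23544/301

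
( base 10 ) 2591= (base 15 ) b7b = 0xa1f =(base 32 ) 2GV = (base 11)1A46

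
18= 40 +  - 22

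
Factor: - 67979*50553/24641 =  - 83818107/601 = -  3^2*137^1*601^( - 1) * 67979^1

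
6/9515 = 6/9515 = 0.00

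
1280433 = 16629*77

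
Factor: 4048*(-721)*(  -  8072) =23559003776 =2^7* 7^1 * 11^1*23^1*103^1*1009^1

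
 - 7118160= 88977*(-80)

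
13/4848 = 13/4848 = 0.00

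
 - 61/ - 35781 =61/35781 = 0.00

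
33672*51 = 1717272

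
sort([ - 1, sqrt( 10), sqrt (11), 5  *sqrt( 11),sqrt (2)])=[ - 1,sqrt( 2), sqrt( 10),  sqrt( 11 ),5 * sqrt( 11)]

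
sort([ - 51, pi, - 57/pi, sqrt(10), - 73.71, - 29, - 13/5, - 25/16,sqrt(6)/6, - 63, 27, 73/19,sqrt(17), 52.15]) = [ - 73.71,-63, - 51, - 29, - 57/pi,-13/5, - 25/16, sqrt (6)/6 , pi,  sqrt(10 ),73/19,sqrt ( 17),27, 52.15]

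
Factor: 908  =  2^2*227^1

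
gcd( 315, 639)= 9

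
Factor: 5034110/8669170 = 503411/866917=29^1*17359^1*866917^( - 1)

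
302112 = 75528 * 4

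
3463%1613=237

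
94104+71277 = 165381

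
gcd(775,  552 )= 1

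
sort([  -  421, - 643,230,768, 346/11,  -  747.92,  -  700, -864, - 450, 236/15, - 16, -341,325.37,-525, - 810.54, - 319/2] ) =[-864, - 810.54, - 747.92, - 700,-643, - 525, - 450,-421,-341, - 319/2 , - 16,236/15,  346/11,  230,325.37, 768]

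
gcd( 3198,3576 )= 6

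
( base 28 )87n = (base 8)14533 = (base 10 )6491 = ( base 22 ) d91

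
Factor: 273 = 3^1*7^1*13^1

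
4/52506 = 2/26253= 0.00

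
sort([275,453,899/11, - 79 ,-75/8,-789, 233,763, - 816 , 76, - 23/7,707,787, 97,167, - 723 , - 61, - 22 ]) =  [ - 816, - 789,- 723, -79, - 61, - 22, - 75/8,-23/7,76, 899/11,97,167,233, 275,453,707,763,787]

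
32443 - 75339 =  - 42896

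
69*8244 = 568836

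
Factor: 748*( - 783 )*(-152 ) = 89023968 = 2^5*3^3*11^1*17^1*19^1*29^1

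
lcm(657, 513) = 37449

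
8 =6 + 2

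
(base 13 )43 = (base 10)55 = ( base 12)47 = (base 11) 50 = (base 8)67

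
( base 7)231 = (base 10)120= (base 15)80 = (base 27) 4c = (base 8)170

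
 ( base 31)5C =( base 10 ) 167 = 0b10100111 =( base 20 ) 87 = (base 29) 5m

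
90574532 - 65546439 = 25028093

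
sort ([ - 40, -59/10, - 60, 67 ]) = [ - 60 , - 40,  -  59/10,67 ] 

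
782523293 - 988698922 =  - 206175629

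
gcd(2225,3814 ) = 1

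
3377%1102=71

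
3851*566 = 2179666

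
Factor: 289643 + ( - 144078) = 145565 = 5^1*7^1* 4159^1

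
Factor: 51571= 13^1*3967^1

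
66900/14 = 4778+4/7 = 4778.57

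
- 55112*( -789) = 43483368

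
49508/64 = 773 + 9/16 = 773.56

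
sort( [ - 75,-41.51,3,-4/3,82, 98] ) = [-75, - 41.51 ,-4/3,3,82,98 ]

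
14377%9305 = 5072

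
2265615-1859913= 405702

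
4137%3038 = 1099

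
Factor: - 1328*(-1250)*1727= 2866820000 = 2^5*5^4*11^1*83^1 * 157^1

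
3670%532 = 478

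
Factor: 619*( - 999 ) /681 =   -  3^2*37^1 * 227^(-1)*619^1 = - 206127/227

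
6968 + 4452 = 11420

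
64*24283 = 1554112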